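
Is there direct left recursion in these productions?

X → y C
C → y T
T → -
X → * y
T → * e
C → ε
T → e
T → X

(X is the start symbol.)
Direct left recursion occurs when N → N α for some non-terminal N (the right-hand side begins with the left-hand side itself).

X → y C: starts with y
C → y T: starts with y
T → -: starts with '-'
X → * y: starts with '*'
T → * e: starts with '*'
C → ε: starts with ε
T → e: starts with e
T → X: starts with X

No direct left recursion found.

Answer: No direct left recursion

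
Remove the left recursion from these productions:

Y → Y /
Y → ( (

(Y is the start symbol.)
Y is directly left-recursive. The standard transformation for
  A → A α₁ | ... | A α_m | β₁ | ... | β_n
is
  A  → β₁ A' | ... | β_n A'
  A' → α₁ A' | ... | α_m A' | ε

Y → ( ( becomes Y → ( ( Y'
Y → Y / becomes Y' → / Y'
Add Y' → ε

Resulting grammar:
Y → ( ( Y'
Y' → / Y'
Y' → ε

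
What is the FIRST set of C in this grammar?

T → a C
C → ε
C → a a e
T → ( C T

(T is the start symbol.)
From C → ε:
  - ε-production, so ε ∈ FIRST(C)
From C → a a e:
  - a is a terminal: add 'a' and stop

Collecting: FIRST(C) = { 'a', ε }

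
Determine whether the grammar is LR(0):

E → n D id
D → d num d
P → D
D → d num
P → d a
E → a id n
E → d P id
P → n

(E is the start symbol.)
A grammar is LR(0) if no state in the canonical LR(0) collection has:
  - both a shift item (dot before a terminal) and a complete item (shift-reduce conflict), or
  - two or more complete items (reduce-reduce conflict; the accept item [E' → E .] counts as a complete item here).

Augment with E' → E and build the canonical LR(0) collection (I0 = CLOSURE({[E' → . E]}), then GOTO on every symbol after a dot until no new states appear). It has 18 states:
  I0: { [E → . a id n], [E → . d P id], [E → . n D id], [E' → . E] }  — shift
  I1: { [E' → E .] }  — accept
  I2: { [E → a . id n] }  — shift
  I3: { [D → . d num d], [D → . d num], [E → d . P id], [P → . D], [P → . d a], [P → . n] }  — shift
  I4: { [D → . d num d], [D → . d num], [E → n . D id] }  — shift
  I5: { [E → n D . id] }  — shift
  I6: { [D → d . num d], [D → d . num] }  — shift
  I7: { [D → d num . d], [D → d num .] }  — shift, reduce
  I8: { [D → d num d .] }  — reduce
  I9: { [E → n D id .] }  — reduce
  I10: { [P → D .] }  — reduce
  I11: { [E → d P . id] }  — shift
  I12: { [D → d . num d], [D → d . num], [P → d . a] }  — shift
  I13: { [P → n .] }  — reduce
  I14: { [P → d a .] }  — reduce
  I15: { [E → d P id .] }  — reduce
  I16: { [E → a id . n] }  — shift
  I17: { [E → a id n .] }  — reduce

Conflict in state I7:
  Shift-reduce conflict between [D → d num .] and [D → d num . d]
So the grammar is NOT LR(0).

Answer: No. Shift-reduce conflict between [D → d num .] and [D → d num . d]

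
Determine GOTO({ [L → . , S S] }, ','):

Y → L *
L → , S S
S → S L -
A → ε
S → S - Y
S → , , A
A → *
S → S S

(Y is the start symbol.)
{ [L → , . S S], [S → . , , A], [S → . S - Y], [S → . S L -], [S → . S S] }

GOTO(I, ',') = CLOSURE({ [A → αX.β] : [A → α.Xβ] ∈ I, X = ',' })

Items with dot before ',', with the dot advanced:
  [L → . , S S] → [L → , . S S]
Closure of the advanced items:
  [L → , . S S] has the dot before S: add [S → . S L -], [S → . S - Y], [S → . , , A], [S → . S S]

GOTO = { [L → , . S S], [S → . , , A], [S → . S - Y], [S → . S L -], [S → . S S] }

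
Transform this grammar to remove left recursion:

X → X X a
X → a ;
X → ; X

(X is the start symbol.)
X is directly left-recursive. The standard transformation for
  A → A α₁ | ... | A α_m | β₁ | ... | β_n
is
  A  → β₁ A' | ... | β_n A'
  A' → α₁ A' | ... | α_m A' | ε

X → a ; becomes X → a ; X'
X → ; X becomes X → ; X X'
X → X X a becomes X' → X a X'
Add X' → ε

Resulting grammar:
X → a ; X'
X → ; X X'
X' → X a X'
X' → ε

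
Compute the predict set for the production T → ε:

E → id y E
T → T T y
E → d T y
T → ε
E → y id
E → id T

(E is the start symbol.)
{ $, 'y' }

PREDICT(T → ε) = (FIRST(RHS) \ {ε}) ∪ (FOLLOW(T) if ε ∈ FIRST(RHS), i.e. RHS ⇒* ε)
The right-hand side is ε (FIRST(ε) = { ε }), so the predict set is FOLLOW(T) = { $, 'y' }
PREDICT(T → ε) = { $, 'y' }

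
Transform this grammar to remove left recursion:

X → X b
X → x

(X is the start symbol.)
X → x X'
X' → b X'
X' → ε

X is directly left-recursive. The standard transformation for
  A → A α₁ | ... | A α_m | β₁ | ... | β_n
is
  A  → β₁ A' | ... | β_n A'
  A' → α₁ A' | ... | α_m A' | ε

X → x becomes X → x X'
X → X b becomes X' → b X'
Add X' → ε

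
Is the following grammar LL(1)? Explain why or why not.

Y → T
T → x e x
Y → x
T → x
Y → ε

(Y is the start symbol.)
A grammar is LL(1) if for each non-terminal N with multiple productions, the predict sets of those productions are pairwise disjoint, where PREDICT(N → α) = (FIRST(α) \ {ε}) ∪ (FOLLOW(N) if α ⇒* ε).

Relevant sets:
  FIRST(T) = { 'x' }
  FOLLOW(Y) = { $ }

For Y:
  PREDICT(Y → T) = { 'x' }
  PREDICT(Y → x) = { 'x' }
  PREDICT(Y → ε) = { $ }
For T:
  PREDICT(T → x e x) = { 'x' }
  PREDICT(T → x) = { 'x' }

Conflict found: Predict set conflict for Y: { 'x' }
The grammar is NOT LL(1).

Answer: No. Predict set conflict for Y: { 'x' }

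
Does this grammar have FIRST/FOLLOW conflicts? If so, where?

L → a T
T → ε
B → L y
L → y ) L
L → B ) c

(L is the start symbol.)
No FIRST/FOLLOW conflicts.

A FIRST/FOLLOW conflict occurs when a non-terminal N has a nullable alternative N → β (β ⇒* ε) and another alternative N → α with FIRST(α) ∩ FOLLOW(N) ≠ ∅: on such a lookahead the parser cannot decide between expanding α and letting N vanish via β.

Nullable non-terminals: T.
T has a nullable alternative but only one production, so nothing to check.

B, L have no nullable alternative, so no FIRST/FOLLOW check is needed there.

No FIRST/FOLLOW conflicts found.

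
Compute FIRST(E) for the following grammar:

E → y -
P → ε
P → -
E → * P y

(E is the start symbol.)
To compute FIRST(E), examine every production with E on the left-hand side, reading each right-hand side left to right until a non-nullable symbol is reached.

From E → y -:
  - y is a terminal: add 'y' and stop
From E → * P y:
  - '*' is a terminal: add '*' and stop

Collecting: FIRST(E) = { '*', 'y' }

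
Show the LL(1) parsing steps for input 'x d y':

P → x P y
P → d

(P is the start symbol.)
Stack is shown with the top on the left.

Stack    Input    Action
------------------------
P $      x d y $  output P → x P y
x P y $  x d y $  match 'x'
P y $    d y $    output P → d
d y $    d y $    match 'd'
y $      y $      match 'y'
$        $        accept

The string is accepted.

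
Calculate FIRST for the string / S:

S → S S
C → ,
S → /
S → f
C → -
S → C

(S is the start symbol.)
To compute FIRST(/ S), process the symbols left to right:
Symbol / is a terminal. Add '/' and stop.
FIRST(/ S) = { '/' }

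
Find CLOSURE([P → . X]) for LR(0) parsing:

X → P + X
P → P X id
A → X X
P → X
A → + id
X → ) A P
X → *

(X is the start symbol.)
{ [P → . P X id], [P → . X], [X → . ) A P], [X → . *], [X → . P + X] }

Start with: [P → . X]
  [P → . X] has the dot before X: add [X → . P + X], [X → . ) A P], [X → . *]
  [X → . P + X] has the dot before P: add [P → . P X id]
No further items can be added.

CLOSURE = { [P → . P X id], [P → . X], [X → . ) A P], [X → . *], [X → . P + X] }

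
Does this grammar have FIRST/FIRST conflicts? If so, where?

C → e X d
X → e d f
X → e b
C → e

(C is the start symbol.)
A FIRST/FIRST conflict occurs when two productions N → α and N → β for the same non-terminal have FIRST(α) ∩ FIRST(β) ≠ ∅ (with ε ∈ FIRST of a nullable right-hand side, so two nullable alternatives also conflict).

Productions for C:
  C → e X d: FIRST = { 'e' }
  C → e: FIRST = { 'e' }
Productions for X:
  X → e d f: FIRST = { 'e' }
  X → e b: FIRST = { 'e' }

Conflict for C: C → e X d and C → e
  Overlap: { 'e' }
Conflict for X: X → e d f and X → e b
  Overlap: { 'e' }

Answer: Yes. C → e X d / C → e on { 'e' }; X → e d f / X → e b on { 'e' }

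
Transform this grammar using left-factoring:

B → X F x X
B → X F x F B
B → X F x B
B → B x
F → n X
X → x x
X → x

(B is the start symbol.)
Left-factoring transforms A → αβ₁ | αβ₂ into A → αA' and A' → β₁ | β₂
(α is the longest common prefix among the alternatives). Repeat until
no nonterminal has two alternatives with a common prefix.

Round 1: B has alternatives sharing prefix 'X F x'. Introduce B': B → X F x B'
  Add: B' → X
  Add: B' → F B
  Add: B' → B

Round 2: X has alternatives sharing prefix 'x'. Introduce X': X → x X'
  Add: X' → x
  Add: X' → ε

No remaining common prefixes — done.

Resulting grammar:
B → X F x B'
B' → X
B' → F B
B' → B
B → B x
F → n X
X → x X'
X' → x
X' → ε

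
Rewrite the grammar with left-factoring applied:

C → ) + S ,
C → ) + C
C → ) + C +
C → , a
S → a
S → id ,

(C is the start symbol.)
Left-factoring transforms A → αβ₁ | αβ₂ into A → αA' and A' → β₁ | β₂
(α is the longest common prefix among the alternatives). Repeat until
no nonterminal has two alternatives with a common prefix.

Round 1: C has alternatives sharing prefix ') +'. Introduce C': C → ) + C'
  Add: C' → S ,
  Add: C' → C
  Add: C' → C +

Round 2: C' has alternatives sharing prefix 'C'. Introduce C'': C' → C C''
  Add: C'' → ε
  Add: C'' → +

No remaining common prefixes — done.

Resulting grammar:
C → ) + C'
C' → S ,
C' → C C''
C'' → ε
C'' → +
C → , a
S → a
S → id ,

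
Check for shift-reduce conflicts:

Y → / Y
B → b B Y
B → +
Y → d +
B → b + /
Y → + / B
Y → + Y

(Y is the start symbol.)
A shift-reduce conflict occurs when an LR(0) state has both:
  - a complete (reduce) item [A → α .] (dot at the end), and
  - a shift item [B → β . c γ] (dot before a terminal).

Augment with Y' → Y and build the canonical LR(0) collection (I0 = CLOSURE({[Y' → . Y]}), then GOTO on every symbol after a dot until no new states appear). It has 16 states:
  I0: { [Y → . + / B], [Y → . + Y], [Y → . / Y], [Y → . d +], [Y' → . Y] }  — shift
  I1: { [Y → + . / B], [Y → + . Y], [Y → . + / B], [Y → . + Y], [Y → . / Y], [Y → . d +] }  — shift
  I2: { [Y → . + / B], [Y → . + Y], [Y → . / Y], [Y → . d +], [Y → / . Y] }  — shift
  I3: { [Y' → Y .] }  — accept
  I4: { [Y → d . +] }  — shift
  I5: { [Y → d + .] }  — reduce
  I6: { [Y → / Y .] }  — reduce
  I7: { [B → . +], [B → . b + /], [B → . b B Y], [Y → + / . B], [Y → . + / B], [Y → . + Y], [Y → . / Y], [Y → . d +], [Y → / . Y] }  — shift
  I8: { [Y → + Y .] }  — reduce
  I9: { [B → + .], [Y → + . / B], [Y → + . Y], [Y → . + / B], [Y → . + Y], [Y → . / Y], [Y → . d +] }  — shift, reduce
  I10: { [Y → + / B .] }  — reduce
  I11: { [B → . +], [B → . b + /], [B → . b B Y], [B → b . + /], [B → b . B Y] }  — shift
  I12: { [B → + .], [B → b + . /] }  — shift, reduce
  I13: { [B → b B . Y], [Y → . + / B], [Y → . + Y], [Y → . / Y], [Y → . d +] }  — shift
  I14: { [B → b B Y .] }  — reduce
  I15: { [B → b + / .] }  — reduce

I9 contains reduce item [B → + .] and shift items [Y → . + / B], [Y → + . / B], [Y → . + Y], [Y → . / Y], [Y → . d +] — shift-reduce conflict.
I12 contains reduce item [B → + .] and shift item [B → b + . /] — shift-reduce conflict.

Answer: Yes — I9: [B → + .] vs [Y → . + / B]; I12: [B → + .] vs [B → b + . /]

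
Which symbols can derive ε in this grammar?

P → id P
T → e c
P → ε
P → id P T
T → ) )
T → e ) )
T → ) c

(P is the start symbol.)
{ 'P' }

A non-terminal is nullable if it can derive ε (the empty string): either it has an ε-production, or it has a production whose right-hand side consists entirely of nullable non-terminals.

ε-productions: P → ε
So P is immediately nullable.
No further non-terminal can be added: every production for the remaining non-terminals contains a terminal or a non-nullable non-terminal.
Nullable = { 'P' }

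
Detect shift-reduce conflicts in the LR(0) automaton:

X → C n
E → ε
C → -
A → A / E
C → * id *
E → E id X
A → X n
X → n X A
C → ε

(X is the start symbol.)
Yes — I0: [C → .] vs [C → . * id *]; I5: [C → .] vs [C → . * id *]; I6: [C → .] vs [C → . * id *]; I7: [X → n X A .] vs [A → A . / E]; I11: [A → A / E .] vs [E → E . id X]; I12: [C → .] vs [C → . * id *]

A shift-reduce conflict occurs when an LR(0) state has both:
  - a complete (reduce) item [A → α .] (dot at the end), and
  - a shift item [B → β . c γ] (dot before a terminal).

Augment with X' → X and build the canonical LR(0) collection (I0 = CLOSURE({[X' → . X]}), then GOTO on every symbol after a dot until no new states appear). It has 17 states:
  I0: { [C → . * id *], [C → . -], [C → .], [X → . C n], [X → . n X A], [X' → . X] }  — shift, reduce
  I1: { [C → * . id *] }  — shift
  I2: { [C → - .] }  — reduce
  I3: { [X → C . n] }  — shift
  I4: { [X' → X .] }  — accept
  I5: { [C → . * id *], [C → . -], [C → .], [X → . C n], [X → . n X A], [X → n . X A] }  — shift, reduce
  I6: { [A → . A / E], [A → . X n], [C → . * id *], [C → . -], [C → .], [X → . C n], [X → . n X A], [X → n X . A] }  — shift, reduce
  I7: { [A → A . / E], [X → n X A .] }  — shift, reduce
  I8: { [A → X . n] }  — shift
  I9: { [A → X n .] }  — reduce
  I10: { [A → A / . E], [E → . E id X], [E → .] }  — reduce
  I11: { [A → A / E .], [E → E . id X] }  — shift, reduce
  I12: { [C → . * id *], [C → . -], [C → .], [E → E id . X], [X → . C n], [X → . n X A] }  — shift, reduce
  I13: { [E → E id X .] }  — reduce
  I14: { [X → C n .] }  — reduce
  I15: { [C → * id . *] }  — shift
  I16: { [C → * id * .] }  — reduce

I0 contains reduce item [C → .] and shift items [C → . * id *], [C → . -], [X → . n X A] — shift-reduce conflict.
I5 contains reduce item [C → .] and shift items [C → . * id *], [C → . -], [X → . n X A] — shift-reduce conflict.
I6 contains reduce item [C → .] and shift items [C → . * id *], [C → . -], [X → . n X A] — shift-reduce conflict.
I7 contains reduce item [X → n X A .] and shift item [A → A . / E] — shift-reduce conflict.
I11 contains reduce item [A → A / E .] and shift item [E → E . id X] — shift-reduce conflict.
I12 contains reduce item [C → .] and shift items [C → . * id *], [C → . -], [X → . n X A] — shift-reduce conflict.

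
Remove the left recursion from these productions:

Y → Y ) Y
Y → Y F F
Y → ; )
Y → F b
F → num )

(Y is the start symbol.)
Y → ; ) Y'
Y → F b Y'
Y' → ) Y Y'
Y' → F F Y'
Y' → ε
F → num )

Y is directly left-recursive. The standard transformation for
  A → A α₁ | ... | A α_m | β₁ | ... | β_n
is
  A  → β₁ A' | ... | β_n A'
  A' → α₁ A' | ... | α_m A' | ε

Y → ; ) becomes Y → ; ) Y'
Y → F b becomes Y → F b Y'
Y → Y ) Y becomes Y' → ) Y Y'
Y → Y F F becomes Y' → F F Y'
Add Y' → ε

Productions for other non-terminals are unchanged:
  F → num )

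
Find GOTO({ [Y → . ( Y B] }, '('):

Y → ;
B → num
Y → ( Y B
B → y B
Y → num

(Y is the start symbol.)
GOTO(I, '(') = CLOSURE({ [A → αX.β] : [A → α.Xβ] ∈ I, X = '(' })

Items with dot before '(', with the dot advanced:
  [Y → . ( Y B] → [Y → ( . Y B]
Closure of the advanced items:
  [Y → ( . Y B] has the dot before Y: add [Y → . ;], [Y → . ( Y B], [Y → . num]

GOTO = { [Y → ( . Y B], [Y → . ( Y B], [Y → . ;], [Y → . num] }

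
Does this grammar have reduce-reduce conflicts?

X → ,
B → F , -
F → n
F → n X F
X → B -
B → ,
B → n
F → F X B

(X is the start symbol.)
A reduce-reduce conflict occurs when an LR(0) state has two complete items [A → α .] and [B → β .] — both call for a reduction, and with no lookahead the parser cannot choose between them.

Augment with X' → X and build the canonical LR(0) collection (I0 = CLOSURE({[X' → . X]}), then GOTO on every symbol after a dot until no new states appear). It has 15 states:
  I0: { [B → . ,], [B → . F , -], [B → . n], [F → . F X B], [F → . n X F], [F → . n], [X → . ,], [X → . B -], [X' → . X] }  — shift
  I1: { [B → , .], [X → , .] }  — 2 reduces
  I2: { [X → B . -] }  — shift
  I3: { [B → . ,], [B → . F , -], [B → . n], [B → F . , -], [F → . F X B], [F → . n X F], [F → . n], [F → F . X B], [X → . ,], [X → . B -] }  — shift
  I4: { [X' → X .] }  — accept
  I5: { [B → . ,], [B → . F , -], [B → . n], [B → n .], [F → . F X B], [F → . n X F], [F → . n], [F → n . X F], [F → n .], [X → . ,], [X → . B -] }  — shift, 2 reduces
  I6: { [F → . F X B], [F → . n X F], [F → . n], [F → n X . F] }  — shift
  I7: { [B → . ,], [B → . F , -], [B → . n], [F → . F X B], [F → . n X F], [F → . n], [F → F . X B], [F → n X F .], [X → . ,], [X → . B -] }  — shift, reduce
  I8: { [B → . ,], [B → . F , -], [B → . n], [F → . F X B], [F → . n X F], [F → . n], [F → n . X F], [F → n .], [X → . ,], [X → . B -] }  — shift, reduce
  I9: { [B → . ,], [B → . F , -], [B → . n], [F → . F X B], [F → . n X F], [F → . n], [F → F X . B] }  — shift
  I10: { [B → , .] }  — reduce
  I11: { [F → F X B .] }  — reduce
  I12: { [B → , .], [B → F , . -], [X → , .] }  — shift, 2 reduces
  I13: { [B → F , - .] }  — reduce
  I14: { [X → B - .] }  — reduce

I1 contains complete items [B → , .], [X → , .] — reduce-reduce conflict.
I5 contains complete items [B → n .], [F → n .] — reduce-reduce conflict.
I12 contains complete items [B → , .], [X → , .] — reduce-reduce conflict.

Answer: Yes — I1: [B → , .] vs [X → , .]; I5: [B → n .] vs [F → n .]; I12: [B → , .] vs [X → , .]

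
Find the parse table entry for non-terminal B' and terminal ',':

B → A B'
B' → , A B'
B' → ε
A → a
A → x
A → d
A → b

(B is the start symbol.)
B' → , A B'

To find M[B', ','], we find productions for B' where ',' is in the predict set (PREDICT(N → α) = (FIRST(α) \ {ε}) ∪ (FOLLOW(N) if α ⇒* ε)).

Relevant sets:
  FOLLOW(B') = { $ }

B' → , A B': PREDICT = { ',' }
  ',' is in predict set, so this production goes in M[B', ',']
B' → ε: PREDICT = { $ }

M[B', ','] = B' → , A B'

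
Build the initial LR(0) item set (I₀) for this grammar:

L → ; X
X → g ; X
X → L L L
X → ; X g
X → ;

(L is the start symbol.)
First, augment the grammar with L' → L
I₀ = CLOSURE({ [L' → . L] }):
  [L' → . L] has the dot before L: add [L → . ; X]
No further items can be added.

I₀ = { [L → . ; X], [L' → . L] }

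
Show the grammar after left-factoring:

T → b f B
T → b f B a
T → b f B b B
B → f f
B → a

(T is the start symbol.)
Left-factoring transforms A → αβ₁ | αβ₂ into A → αA' and A' → β₁ | β₂
(α is the longest common prefix among the alternatives). Repeat until
no nonterminal has two alternatives with a common prefix.

Round 1: T has alternatives sharing prefix 'b f B'. Introduce T': T → b f B T'
  Add: T' → ε
  Add: T' → a
  Add: T' → b B

No remaining common prefixes — done.

Resulting grammar:
T → b f B T'
T' → ε
T' → a
T' → b B
B → f f
B → a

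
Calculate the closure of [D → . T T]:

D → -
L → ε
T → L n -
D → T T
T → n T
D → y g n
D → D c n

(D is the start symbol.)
To compute CLOSURE, for each item [A → α.Bβ] where B is a non-terminal, add [B → .γ] for all productions B → γ; repeat for the newly added items until nothing changes.

Start with: [D → . T T]
  [D → . T T] has the dot before T: add [T → . L n -], [T → . n T]
  [T → . L n -] has the dot before L: add [L → .]
No further items can be added.

CLOSURE = { [D → . T T], [L → .], [T → . L n -], [T → . n T] }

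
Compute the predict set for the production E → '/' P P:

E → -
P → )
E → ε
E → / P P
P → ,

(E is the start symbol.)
{ '/' }

PREDICT(E → '/' P P) = (FIRST(RHS) \ {ε}) ∪ (FOLLOW(E) if ε ∈ FIRST(RHS), i.e. RHS ⇒* ε)
FIRST('/' P P) = { '/' }
ε ∉ FIRST('/' P P), so FOLLOW(E) is not added.
PREDICT(E → '/' P P) = { '/' }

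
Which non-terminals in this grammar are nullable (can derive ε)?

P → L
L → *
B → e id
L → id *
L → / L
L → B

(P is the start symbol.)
A non-terminal is nullable if it can derive ε (the empty string): either it has an ε-production, or it has a production whose right-hand side consists entirely of nullable non-terminals.

There are no ε-productions, so no non-terminal can derive ε.
No non-terminals are nullable.

Answer: None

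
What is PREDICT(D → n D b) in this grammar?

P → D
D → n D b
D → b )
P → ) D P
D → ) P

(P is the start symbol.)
{ 'n' }

PREDICT(D → n D b) = (FIRST(RHS) \ {ε}) ∪ (FOLLOW(D) if ε ∈ FIRST(RHS), i.e. RHS ⇒* ε)
FIRST(n D b) = { 'n' }
ε ∉ FIRST(n D b), so FOLLOW(D) is not added.
PREDICT(D → n D b) = { 'n' }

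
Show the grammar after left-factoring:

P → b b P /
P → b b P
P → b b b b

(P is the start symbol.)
P → b b P'
P' → P P''
P'' → /
P'' → ε
P' → b b

Left-factoring transforms A → αβ₁ | αβ₂ into A → αA' and A' → β₁ | β₂
(α is the longest common prefix among the alternatives). Repeat until
no nonterminal has two alternatives with a common prefix.

Round 1: P has alternatives sharing prefix 'b b'. Introduce P': P → b b P'
  Add: P' → P /
  Add: P' → P
  Add: P' → b b

Round 2: P' has alternatives sharing prefix 'P'. Introduce P'': P' → P P''
  Add: P'' → /
  Add: P'' → ε

No remaining common prefixes — done.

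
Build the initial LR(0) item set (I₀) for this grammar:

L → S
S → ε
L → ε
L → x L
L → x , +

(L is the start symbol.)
First, augment the grammar with L' → L
I₀ = CLOSURE({ [L' → . L] }):
  [L' → . L] has the dot before L: add [L → . S], [L → .], [L → . x L], [L → . x , +]
  [L → . S] has the dot before S: add [S → .]
No further items can be added.

I₀ = { [L → . S], [L → . x , +], [L → . x L], [L → .], [L' → . L], [S → .] }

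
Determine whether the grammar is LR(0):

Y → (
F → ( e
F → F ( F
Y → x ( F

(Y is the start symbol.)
A grammar is LR(0) if no state in the canonical LR(0) collection has:
  - both a shift item (dot before a terminal) and a complete item (shift-reduce conflict), or
  - two or more complete items (reduce-reduce conflict; the accept item [Y' → Y .] counts as a complete item here).

Augment with Y' → Y and build the canonical LR(0) collection (I0 = CLOSURE({[Y' → . Y]}), then GOTO on every symbol after a dot until no new states appear). It has 10 states:
  I0: { [Y → . (], [Y → . x ( F], [Y' → . Y] }  — shift
  I1: { [Y → ( .] }  — reduce
  I2: { [Y' → Y .] }  — accept
  I3: { [Y → x . ( F] }  — shift
  I4: { [F → . ( e], [F → . F ( F], [Y → x ( . F] }  — shift
  I5: { [F → ( . e] }  — shift
  I6: { [F → F . ( F], [Y → x ( F .] }  — shift, reduce
  I7: { [F → . ( e], [F → . F ( F], [F → F ( . F] }  — shift
  I8: { [F → F ( F .], [F → F . ( F] }  — shift, reduce
  I9: { [F → ( e .] }  — reduce

Conflict in state I6:
  Shift-reduce conflict between [Y → x ( F .] and [F → F . ( F]
So the grammar is NOT LR(0).

Answer: No. Shift-reduce conflict between [Y → x ( F .] and [F → F . ( F]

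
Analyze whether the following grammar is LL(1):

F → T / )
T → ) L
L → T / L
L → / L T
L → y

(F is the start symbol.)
Yes, the grammar is LL(1).

Relevant sets:
  FIRST(T) = { ')' }

For L:
  PREDICT(L → T '/' L) = { ')' }
  PREDICT(L → '/' L T) = { '/' }
  PREDICT(L → y) = { 'y' }
F, T have a single production, so nothing to check there.

All predict sets are disjoint. The grammar IS LL(1).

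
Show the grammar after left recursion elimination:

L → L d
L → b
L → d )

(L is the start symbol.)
L is directly left-recursive. The standard transformation for
  A → A α₁ | ... | A α_m | β₁ | ... | β_n
is
  A  → β₁ A' | ... | β_n A'
  A' → α₁ A' | ... | α_m A' | ε

L → b becomes L → b L'
L → d ) becomes L → d ) L'
L → L d becomes L' → d L'
Add L' → ε

Resulting grammar:
L → b L'
L → d ) L'
L' → d L'
L' → ε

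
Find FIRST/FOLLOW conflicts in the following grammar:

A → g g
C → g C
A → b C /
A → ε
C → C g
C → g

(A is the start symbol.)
No FIRST/FOLLOW conflicts.

A FIRST/FOLLOW conflict occurs when a non-terminal N has a nullable alternative N → β (β ⇒* ε) and another alternative N → α with FIRST(α) ∩ FOLLOW(N) ≠ ∅: on such a lookahead the parser cannot decide between expanding α and letting N vanish via β.

Nullable non-terminals: A.

A: nullable alternative(s) A → ε; FOLLOW(A) = { $ }
  A → g g: FIRST \ {ε} = { 'g' } — disjoint from FOLLOW(A)
  A → b C /: FIRST \ {ε} = { 'b' } — disjoint from FOLLOW(A)
  A → ε: FIRST \ {ε} = { } — this is the only nullable alternative, skip

C has no nullable alternative, so no FIRST/FOLLOW check is needed there.

No FIRST/FOLLOW conflicts found.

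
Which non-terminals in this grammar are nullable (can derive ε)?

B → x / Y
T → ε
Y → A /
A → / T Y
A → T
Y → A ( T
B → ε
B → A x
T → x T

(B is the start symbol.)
{ 'A', 'B', 'T' }

ε-productions: T → ε, B → ε
So T, B are immediately nullable.
A → T: every symbol on the right is nullable, so A is nullable too.
No further non-terminal can be added: every production for the remaining non-terminals contains a terminal or a non-nullable non-terminal.
Nullable = { 'A', 'B', 'T' }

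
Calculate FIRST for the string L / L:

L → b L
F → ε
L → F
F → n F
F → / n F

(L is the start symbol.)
{ '/', 'b', 'n' }

FIRST sets of the non-terminals involved (from the grammar, by fixed-point iteration):
  FIRST(L) = { '/', 'b', 'n', ε }

To compute FIRST(L / L), process the symbols left to right:
Symbol L is a non-terminal. Add FIRST(L) \ {ε} = { '/', 'b', 'n' }
L is nullable (ε ∈ FIRST(L)), continue to the next symbol.
Symbol / is a terminal. Add '/' and stop.
FIRST(L / L) = { '/', 'b', 'n' }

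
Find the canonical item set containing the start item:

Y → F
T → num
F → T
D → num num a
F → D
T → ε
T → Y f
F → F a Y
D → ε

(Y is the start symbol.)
{ [D → . num num a], [D → .], [F → . D], [F → . F a Y], [F → . T], [T → . Y f], [T → . num], [T → .], [Y → . F], [Y' → . Y] }

First, augment the grammar with Y' → Y
I₀ = CLOSURE({ [Y' → . Y] }):
  [Y' → . Y] has the dot before Y: add [Y → . F]
  [Y → . F] has the dot before F: add [F → . T], [F → . D], [F → . F a Y]
  [F → . T] has the dot before T: add [T → . num], [T → .], [T → . Y f]
  [F → . D] has the dot before D: add [D → . num num a], [D → .]
No further items can be added.

I₀ = { [D → . num num a], [D → .], [F → . D], [F → . F a Y], [F → . T], [T → . Y f], [T → . num], [T → .], [Y → . F], [Y' → . Y] }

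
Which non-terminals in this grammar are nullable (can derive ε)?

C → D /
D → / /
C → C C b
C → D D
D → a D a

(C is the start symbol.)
None

There are no ε-productions, so no non-terminal can derive ε.
No non-terminals are nullable.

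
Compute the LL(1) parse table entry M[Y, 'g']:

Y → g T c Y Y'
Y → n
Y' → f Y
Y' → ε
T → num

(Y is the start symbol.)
To find M[Y, 'g'], we find productions for Y where 'g' is in the predict set (PREDICT(N → α) = (FIRST(α) \ {ε}) ∪ (FOLLOW(N) if α ⇒* ε)).

Y → g T c Y Y': PREDICT = { 'g' }
  'g' is in predict set, so this production goes in M[Y, 'g']
Y → n: PREDICT = { 'n' }

M[Y, 'g'] = Y → g T c Y Y'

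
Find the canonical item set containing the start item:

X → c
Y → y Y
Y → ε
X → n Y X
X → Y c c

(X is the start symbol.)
First, augment the grammar with X' → X
I₀ = CLOSURE({ [X' → . X] }):
  [X' → . X] has the dot before X: add [X → . c], [X → . n Y X], [X → . Y c c]
  [X → . Y c c] has the dot before Y: add [Y → . y Y], [Y → .]
No further items can be added.

I₀ = { [X → . Y c c], [X → . c], [X → . n Y X], [X' → . X], [Y → . y Y], [Y → .] }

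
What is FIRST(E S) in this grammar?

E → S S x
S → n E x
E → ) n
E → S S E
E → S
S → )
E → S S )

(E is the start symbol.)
FIRST sets of the non-terminals involved (from the grammar, by fixed-point iteration):
  FIRST(E) = { ')', 'n' }

To compute FIRST(E S), process the symbols left to right:
Symbol E is a non-terminal. Add FIRST(E) \ {ε} = { ')', 'n' }
E is not nullable (ε ∉ FIRST(E)), so stop here.
FIRST(E S) = { ')', 'n' }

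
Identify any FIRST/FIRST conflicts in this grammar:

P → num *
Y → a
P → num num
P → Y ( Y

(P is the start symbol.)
Yes. P → num '*' / P → num num on { 'num' }

FIRST sets of the non-terminals at (or reachable through a nullable prefix from) the front of some alternative:
  FIRST(Y) = { 'a' }

Productions for P:
  P → num *: FIRST = { 'num' }
  P → num num: FIRST = { 'num' }
  P → Y ( Y: FIRST = { 'a' }
Y has only one production, so no FIRST/FIRST conflict is possible there.

Conflict for P: P → num * and P → num num
  Overlap: { 'num' }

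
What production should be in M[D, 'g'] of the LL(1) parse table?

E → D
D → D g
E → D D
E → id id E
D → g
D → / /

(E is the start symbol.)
To find M[D, 'g'], we find productions for D where 'g' is in the predict set (PREDICT(N → α) = (FIRST(α) \ {ε}) ∪ (FOLLOW(N) if α ⇒* ε)).

Relevant sets:
  FIRST(D) = { '/', 'g' }

D → D g: PREDICT = { '/', 'g' }
  'g' is in predict set, so this production goes in M[D, 'g']
D → g: PREDICT = { 'g' }
  'g' is in predict set, so this production goes in M[D, 'g']
D → / /: PREDICT = { '/' }

M[D, 'g'] = D → D g, D → g  (a multiply-defined cell — the grammar is not LL(1))

Answer: D → D g, D → g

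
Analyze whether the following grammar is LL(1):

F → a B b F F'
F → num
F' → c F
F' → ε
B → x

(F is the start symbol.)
A grammar is LL(1) if for each non-terminal N with multiple productions, the predict sets of those productions are pairwise disjoint, where PREDICT(N → α) = (FIRST(α) \ {ε}) ∪ (FOLLOW(N) if α ⇒* ε).

Relevant sets:
  FOLLOW(F') = { $, 'c' }

For F:
  PREDICT(F → a B b F F') = { 'a' }
  PREDICT(F → num) = { 'num' }
For F':
  PREDICT(F' → c F) = { 'c' }
  PREDICT(F' → ε) = { $, 'c' }
B has a single production, so nothing to check there.

Conflict found: Predict set conflict for F': { 'c' }
The grammar is NOT LL(1).

Answer: No. Predict set conflict for F': { 'c' }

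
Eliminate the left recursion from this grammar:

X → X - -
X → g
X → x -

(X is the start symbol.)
X is directly left-recursive. The standard transformation for
  A → A α₁ | ... | A α_m | β₁ | ... | β_n
is
  A  → β₁ A' | ... | β_n A'
  A' → α₁ A' | ... | α_m A' | ε

X → g becomes X → g X'
X → x - becomes X → x - X'
X → X - - becomes X' → - - X'
Add X' → ε

Resulting grammar:
X → g X'
X → x - X'
X' → - - X'
X' → ε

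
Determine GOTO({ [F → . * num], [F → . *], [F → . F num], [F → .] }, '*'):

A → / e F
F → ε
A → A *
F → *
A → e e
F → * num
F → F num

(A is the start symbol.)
{ [F → * . num], [F → * .] }

GOTO(I, '*') = CLOSURE({ [A → αX.β] : [A → α.Xβ] ∈ I, X = '*' })

Items with dot before '*', with the dot advanced:
  [F → . *] → [F → * .]
  [F → . * num] → [F → * . num]
Closure adds nothing (no advanced item has the dot before a non-terminal).

GOTO = { [F → * . num], [F → * .] }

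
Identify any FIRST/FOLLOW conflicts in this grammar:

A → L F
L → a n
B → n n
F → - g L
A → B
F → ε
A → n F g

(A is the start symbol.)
No FIRST/FOLLOW conflicts.

A FIRST/FOLLOW conflict occurs when a non-terminal N has a nullable alternative N → β (β ⇒* ε) and another alternative N → α with FIRST(α) ∩ FOLLOW(N) ≠ ∅: on such a lookahead the parser cannot decide between expanding α and letting N vanish via β.

Nullable non-terminals: F.

F: nullable alternative(s) F → ε; FOLLOW(F) = { $, 'g' }
  F → - g L: FIRST \ {ε} = { '-' } — disjoint from FOLLOW(F)
  F → ε: FIRST \ {ε} = { } — this is the only nullable alternative, skip

A, B, L have no nullable alternative, so no FIRST/FOLLOW check is needed there.

No FIRST/FOLLOW conflicts found.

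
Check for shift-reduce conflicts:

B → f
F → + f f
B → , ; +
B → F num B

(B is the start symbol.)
No shift-reduce conflicts

A shift-reduce conflict occurs when an LR(0) state has both:
  - a complete (reduce) item [A → α .] (dot at the end), and
  - a shift item [B → β . c γ] (dot before a terminal).

Augment with B' → B and build the canonical LR(0) collection (I0 = CLOSURE({[B' → . B]}), then GOTO on every symbol after a dot until no new states appear). It has 12 states:
  I0: { [B → . , ; +], [B → . F num B], [B → . f], [B' → . B], [F → . + f f] }  — shift
  I1: { [F → + . f f] }  — shift
  I2: { [B → , . ; +] }  — shift
  I3: { [B' → B .] }  — accept
  I4: { [B → F . num B] }  — shift
  I5: { [B → f .] }  — reduce
  I6: { [B → . , ; +], [B → . F num B], [B → . f], [B → F num . B], [F → . + f f] }  — shift
  I7: { [B → F num B .] }  — reduce
  I8: { [B → , ; . +] }  — shift
  I9: { [B → , ; + .] }  — reduce
  I10: { [F → + f . f] }  — shift
  I11: { [F → + f f .] }  — reduce

No state contains both a complete item and a shift item.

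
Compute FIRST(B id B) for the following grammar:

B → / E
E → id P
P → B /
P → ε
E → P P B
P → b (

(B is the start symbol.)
FIRST sets of the non-terminals involved (from the grammar, by fixed-point iteration):
  FIRST(B) = { '/' }

To compute FIRST(B id B), process the symbols left to right:
Symbol B is a non-terminal. Add FIRST(B) \ {ε} = { '/' }
B is not nullable (ε ∉ FIRST(B)), so stop here.
FIRST(B id B) = { '/' }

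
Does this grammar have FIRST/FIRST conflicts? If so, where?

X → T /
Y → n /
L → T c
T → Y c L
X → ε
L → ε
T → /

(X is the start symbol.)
No FIRST/FIRST conflicts.

FIRST sets of the non-terminals at (or reachable through a nullable prefix from) the front of some alternative:
  FIRST(T) = { '/', 'n' }
  FIRST(Y) = { 'n' }

Productions for X:
  X → T /: FIRST = { '/', 'n' }
  X → ε: FIRST = { ε }
Productions for L:
  L → T c: FIRST = { '/', 'n' }
  L → ε: FIRST = { ε }
Productions for T:
  T → Y c L: FIRST = { 'n' }
  T → /: FIRST = { '/' }
Y has only one production, so no FIRST/FIRST conflict is possible there.

All alternatives of each non-terminal have pairwise disjoint FIRST sets.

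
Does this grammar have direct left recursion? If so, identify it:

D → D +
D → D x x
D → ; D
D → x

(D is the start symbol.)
D → D +: LEFT RECURSIVE (starts with D)
D → D x x: LEFT RECURSIVE (starts with D)
D → ; D: starts with ';'
D → x: starts with x

The grammar has direct left recursion on: D.

Answer: Yes, D is left-recursive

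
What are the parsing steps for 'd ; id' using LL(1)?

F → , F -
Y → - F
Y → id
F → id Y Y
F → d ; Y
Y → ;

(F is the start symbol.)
LL(1) parsing maintains a stack (initially the start symbol over $) and the input. At each step: if the stack top is a terminal, match it against the current input token; if it is a non-terminal N, replace it with the RHS of M[N, lookahead] (the unique production whose predict set contains the lookahead).

Stack is shown with the top on the left.

Stack    Input     Action
-------------------------
F $      d ; id $  output F → d ; Y
d ; Y $  d ; id $  match 'd'
; Y $    ; id $    match ';'
Y $      id $      output Y → id
id $     id $      match 'id'
$        $         accept

The string is accepted.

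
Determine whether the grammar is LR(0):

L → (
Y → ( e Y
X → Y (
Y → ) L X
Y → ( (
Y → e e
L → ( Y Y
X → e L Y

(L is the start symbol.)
No. Shift-reduce conflict between [L → ( .] and [Y → . ( (]

A grammar is LR(0) if no state in the canonical LR(0) collection has:
  - both a shift item (dot before a terminal) and a complete item (shift-reduce conflict), or
  - two or more complete items (reduce-reduce conflict; the accept item [L' → L .] counts as a complete item here).

Augment with L' → L and build the canonical LR(0) collection (I0 = CLOSURE({[L' → . L]}), then GOTO on every symbol after a dot until no new states appear). It has 19 states:
  I0: { [L → . ( Y Y], [L → . (], [L' → . L] }  — shift
  I1: { [L → ( . Y Y], [L → ( .], [Y → . ( (], [Y → . ( e Y], [Y → . ) L X], [Y → . e e] }  — shift, reduce
  I2: { [L' → L .] }  — accept
  I3: { [Y → ( . (], [Y → ( . e Y] }  — shift
  I4: { [L → . ( Y Y], [L → . (], [Y → ) . L X] }  — shift
  I5: { [L → ( Y . Y], [Y → . ( (], [Y → . ( e Y], [Y → . ) L X], [Y → . e e] }  — shift
  I6: { [Y → e . e] }  — shift
  I7: { [Y → e e .] }  — reduce
  I8: { [L → ( Y Y .] }  — reduce
  I9: { [X → . Y (], [X → . e L Y], [Y → ) L . X], [Y → . ( (], [Y → . ( e Y], [Y → . ) L X], [Y → . e e] }  — shift
  I10: { [Y → ) L X .] }  — reduce
  I11: { [X → Y . (] }  — shift
  I12: { [L → . ( Y Y], [L → . (], [X → e . L Y], [Y → e . e] }  — shift
  I13: { [X → e L . Y], [Y → . ( (], [Y → . ( e Y], [Y → . ) L X], [Y → . e e] }  — shift
  I14: { [X → e L Y .] }  — reduce
  I15: { [X → Y ( .] }  — reduce
  I16: { [Y → ( ( .] }  — reduce
  I17: { [Y → ( e . Y], [Y → . ( (], [Y → . ( e Y], [Y → . ) L X], [Y → . e e] }  — shift
  I18: { [Y → ( e Y .] }  — reduce

Conflict in state I1:
  Shift-reduce conflict between [L → ( .] and [Y → . ( (]
So the grammar is NOT LR(0).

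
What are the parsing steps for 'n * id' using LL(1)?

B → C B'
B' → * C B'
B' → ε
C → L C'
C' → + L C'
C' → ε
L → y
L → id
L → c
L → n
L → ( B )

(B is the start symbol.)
Stack is shown with the top on the left.

Stack       Input     Action
----------------------------
B $         n * id $  output B → C B'
C B' $      n * id $  output C → L C'
L C' B' $   n * id $  output L → n
n C' B' $   n * id $  match 'n'
C' B' $     * id $    output C' → ε
B' $        * id $    output B' → * C B'
* C B' $    * id $    match '*'
C B' $      id $      output C → L C'
L C' B' $   id $      output L → id
id C' B' $  id $      match 'id'
C' B' $     $         output C' → ε
B' $        $         output B' → ε
$           $         accept

The string is accepted.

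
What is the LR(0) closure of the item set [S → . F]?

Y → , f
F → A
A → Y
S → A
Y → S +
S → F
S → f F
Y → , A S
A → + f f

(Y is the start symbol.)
{ [A → . + f f], [A → . Y], [F → . A], [S → . A], [S → . F], [S → . f F], [Y → . , A S], [Y → . , f], [Y → . S +] }

Start with: [S → . F]
  [S → . F] has the dot before F: add [F → . A]
  [F → . A] has the dot before A: add [A → . Y], [A → . + f f]
  [A → . Y] has the dot before Y: add [Y → . , f], [Y → . S +], [Y → . , A S]
  [Y → . S +] has the dot before S: add [S → . A], [S → . f F]
No further items can be added.

CLOSURE = { [A → . + f f], [A → . Y], [F → . A], [S → . A], [S → . F], [S → . f F], [Y → . , A S], [Y → . , f], [Y → . S +] }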